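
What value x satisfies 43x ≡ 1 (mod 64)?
3

gcd(43, 64) = 1, so the inverse exists.
Extended Euclidean algorithm on (64, 43):
64 = 1 × 43 + 21  ⟹  21 = (1)·64 + (-1)·43
43 = 2 × 21 + 1  ⟹  1 = (-2)·64 + (3)·43
So (3)·43 ≡ 1 (mod 64), i.e. 43^(-1) ≡ 3 (mod 64).
Check: 43 × 3 = 129 ≡ 1 (mod 64)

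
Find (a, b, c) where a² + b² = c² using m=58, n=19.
(3003, 2204, 3725)

Euclid's formula: a = m² - n², b = 2mn, c = m² + n²
m = 58, n = 19
a = 58² - 19² = 3364 - 361 = 3003
b = 2 × 58 × 19 = 2204
c = 58² + 19² = 3364 + 361 = 3725
Verification: 3003² + 2204² = 9018009 + 4857616 = 13875625 = 3725² ✓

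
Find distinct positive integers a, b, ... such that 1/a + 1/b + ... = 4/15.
1/4 + 1/60

Greedy algorithm:
4/15: ceiling(15/4) = 4, use 1/4
1/60: ceiling(60/1) = 60, use 1/60
Result: 4/15 = 1/4 + 1/60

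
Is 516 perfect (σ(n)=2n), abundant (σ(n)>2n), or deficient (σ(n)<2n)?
abundant

Proper divisors of 516: sum = 1 + 2 + 3 + 4 + 6 + 12 + 43 + 86 + 129 + 172 + 258 = 716
Since 716 > 516, 516 is abundant.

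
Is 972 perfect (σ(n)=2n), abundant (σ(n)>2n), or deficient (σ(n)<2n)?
abundant

Proper divisors of 972: sum = 1 + 2 + 3 + 4 + 6 + 9 + 12 + 18 + ... + 162 + 243 + 324 + 486 (17 divisors) = 1576
Since 1576 > 972, 972 is abundant.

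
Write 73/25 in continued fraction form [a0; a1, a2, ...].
[2; 1, 11, 2]

Euclidean algorithm steps:
73 = 2 × 25 + 23
25 = 1 × 23 + 2
23 = 11 × 2 + 1
2 = 2 × 1 + 0
Continued fraction: [2; 1, 11, 2]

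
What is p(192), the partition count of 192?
1987276856363

p(n) counts ways to write n as a sum of positive integers (order ignored).
Euler's pentagonal recurrence: p(k) = p(k-1) + p(k-2) - p(k-5) - p(k-7) + p(k-12) + p(k-15) - ... (offsets j(3j∓1)/2, signs ++--, p(0)=1, p(<0)=0).
DP table for k = 0..191: p(0)=1, p(1)=1, p(2)=2, p(3)=3, p(4)=5, p(5)=7, p(6)=11, p(7)=15, p(8)=22, p(9)=30, p(10)=42, p(11)=56, p(12)=77, p(13)=101, p(14)=135, p(15)=176, p(16)=231, p(17)=297, p(18)=385, p(19)=490, p(20)=627, p(21)=792, p(22)=1002, p(23)=1255, p(24)=1575, p(25)=1958, p(26)=2436, p(27)=3010, p(28)=3718, p(29)=4565, p(30)=5604, p(31)=6842, p(32)=8349, p(33)=10143, p(34)=12310, p(35)=14883, p(36)=17977, p(37)=21637, p(38)=26015, p(39)=31185, p(40)=37338, p(41)=44583, p(42)=53174, p(43)=63261, p(44)=75175, p(45)=89134, p(46)=105558, p(47)=124754, p(48)=147273, p(49)=173525, p(50)=204226, p(51)=239943, p(52)=281589, p(53)=329931, p(54)=386155, p(55)=451276, p(56)=526823, p(57)=614154, p(58)=715220, p(59)=831820, p(60)=966467, p(61)=1121505, p(62)=1300156, p(63)=1505499, p(64)=1741630, p(65)=2012558, p(66)=2323520, p(67)=2679689, p(68)=3087735, p(69)=3554345, p(70)=4087968, p(71)=4697205, p(72)=5392783, p(73)=6185689, p(74)=7089500, p(75)=8118264, p(76)=9289091, p(77)=10619863, p(78)=12132164, p(79)=13848650, p(80)=15796476, p(81)=18004327, p(82)=20506255, p(83)=23338469, p(84)=26543660, p(85)=30167357, p(86)=34262962, p(87)=38887673, p(88)=44108109, p(89)=49995925, p(90)=56634173, p(91)=64112359, p(92)=72533807, p(93)=82010177, p(94)=92669720, p(95)=104651419, p(96)=118114304, p(97)=133230930, p(98)=150198136, p(99)=169229875, p(100)=190569292, p(101)=214481126, p(102)=241265379, p(103)=271248950, p(104)=304801365, p(105)=342325709, p(106)=384276336, p(107)=431149389, p(108)=483502844, p(109)=541946240, p(110)=607163746, p(111)=679903203, p(112)=761002156, p(113)=851376628, p(114)=952050665, p(115)=1064144451, p(116)=1188908248, p(117)=1327710076, p(118)=1482074143, p(119)=1653668665, p(120)=1844349560, p(121)=2056148051, p(122)=2291320912, p(123)=2552338241, p(124)=2841940500, p(125)=3163127352, p(126)=3519222692, p(127)=3913864295, p(128)=4351078600, p(129)=4835271870, p(130)=5371315400, p(131)=5964539504, p(132)=6620830889, p(133)=7346629512, p(134)=8149040695, p(135)=9035836076, p(136)=10015581680, p(137)=11097645016, p(138)=12292341831, p(139)=13610949895, p(140)=15065878135, p(141)=16670689208, p(142)=18440293320, p(143)=20390982757, p(144)=22540654445, p(145)=24908858009, p(146)=27517052599, p(147)=30388671978, p(148)=33549419497, p(149)=37027355200, p(150)=40853235313, p(151)=45060624582, p(152)=49686288421, p(153)=54770336324, p(154)=60356673280, p(155)=66493182097, p(156)=73232243759, p(157)=80630964769, p(158)=88751778802, p(159)=97662728555, p(160)=107438159466, p(161)=118159068427, p(162)=129913904637, p(163)=142798995930, p(164)=156919475295, p(165)=172389800255, p(166)=189334822579, p(167)=207890420102, p(168)=228204732751, p(169)=250438925115, p(170)=274768617130, p(171)=301384802048, p(172)=330495499613, p(173)=362326859895, p(174)=397125074750, p(175)=435157697830, p(176)=476715857290, p(177)=522115831195, p(178)=571701605655, p(179)=625846753120, p(180)=684957390936, p(181)=749474411781, p(182)=819876908323, p(183)=896684817527, p(184)=980462880430, p(185)=1071823774337, p(186)=1171432692373, p(187)=1280011042268, p(188)=1398341745571, p(189)=1527273599625, p(190)=1667727404093, p(191)=1820701100652.
Final step: p(192) = p(191) + p(190) - p(187) - p(185) + p(180) + p(177) - p(170) - p(166) + p(157) + p(152) - p(141) - p(135) + p(122) + p(115) - p(100) - p(92) + p(75) + p(66) - p(47) - p(37) + p(16) + p(5)
= 1820701100652 + 1667727404093 - 1280011042268 - 1071823774337 + 684957390936 + 522115831195 - 274768617130 - 189334822579 + 80630964769 + 49686288421 - 16670689208 - 9035836076 + 2291320912 + 1064144451 - 190569292 - 72533807 + 8118264 + 2323520 - 124754 - 21637 + 231 + 7
= 1987276856363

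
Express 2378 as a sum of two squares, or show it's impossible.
13² + 47² (a=13, b=47)

Factorization: 2378 = 2 × 29 × 41
By Fermat: n is sum of two squares iff every prime p ≡ 3 (mod 4) appears to even power.
All primes ≡ 3 (mod 4) appear to even power.
Search a = 0, 1, 2, … for 2378 - a² a perfect square: first hit at a = 13: 2378 - 169 = 2209 = 47².
2378 = 13² + 47² = 169 + 2209 ✓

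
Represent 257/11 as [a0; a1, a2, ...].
[23; 2, 1, 3]

Euclidean algorithm steps:
257 = 23 × 11 + 4
11 = 2 × 4 + 3
4 = 1 × 3 + 1
3 = 3 × 1 + 0
Continued fraction: [23; 2, 1, 3]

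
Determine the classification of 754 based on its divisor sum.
deficient

Proper divisors of 754: sum = 1 + 2 + 13 + 26 + 29 + 58 + 377 = 506
Since 506 < 754, 754 is deficient.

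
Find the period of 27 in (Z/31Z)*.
10

31 is prime, so ord(27) divides φ(31) = 30.
Divisors of 30: 1, 2, 3, 5, 6, 10, 15, 30.
Repeated squaring: 27^1 ≡ 27, 27^2 ≡ 16, 27^4 ≡ 8, 27^8 ≡ 2, 27^16 ≡ 4 (mod 31).
Test 27^d mod 31 for each divisor d in increasing order:
27^1 ≡ 27
27^2 ≡ 16
27^3 = 27^2·27^1 ≡ 29
27^5 = 27^4·27^1 ≡ 30
27^6 = 27^4·27^2 ≡ 4
27^10 = 27^8·27^2 ≡ 1  ← first divisor giving 1
The order is 10.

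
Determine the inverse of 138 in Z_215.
67

gcd(138, 215) = 1, so the inverse exists.
Extended Euclidean algorithm on (215, 138):
215 = 1 × 138 + 77  ⟹  77 = (1)·215 + (-1)·138
138 = 1 × 77 + 61  ⟹  61 = (-1)·215 + (2)·138
77 = 1 × 61 + 16  ⟹  16 = (2)·215 + (-3)·138
61 = 3 × 16 + 13  ⟹  13 = (-7)·215 + (11)·138
16 = 1 × 13 + 3  ⟹  3 = (9)·215 + (-14)·138
13 = 4 × 3 + 1  ⟹  1 = (-43)·215 + (67)·138
So (67)·138 ≡ 1 (mod 215), i.e. 138^(-1) ≡ 67 (mod 215).
Check: 138 × 67 = 9246 ≡ 1 (mod 215)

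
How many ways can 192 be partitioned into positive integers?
1987276856363

p(n) counts ways to write n as a sum of positive integers (order ignored).
Euler's pentagonal recurrence: p(k) = p(k-1) + p(k-2) - p(k-5) - p(k-7) + p(k-12) + p(k-15) - ... (offsets j(3j∓1)/2, signs ++--, p(0)=1, p(<0)=0).
DP table for k = 0..191: p(0)=1, p(1)=1, p(2)=2, p(3)=3, p(4)=5, p(5)=7, p(6)=11, p(7)=15, p(8)=22, p(9)=30, p(10)=42, p(11)=56, p(12)=77, p(13)=101, p(14)=135, p(15)=176, p(16)=231, p(17)=297, p(18)=385, p(19)=490, p(20)=627, p(21)=792, p(22)=1002, p(23)=1255, p(24)=1575, p(25)=1958, p(26)=2436, p(27)=3010, p(28)=3718, p(29)=4565, p(30)=5604, p(31)=6842, p(32)=8349, p(33)=10143, p(34)=12310, p(35)=14883, p(36)=17977, p(37)=21637, p(38)=26015, p(39)=31185, p(40)=37338, p(41)=44583, p(42)=53174, p(43)=63261, p(44)=75175, p(45)=89134, p(46)=105558, p(47)=124754, p(48)=147273, p(49)=173525, p(50)=204226, p(51)=239943, p(52)=281589, p(53)=329931, p(54)=386155, p(55)=451276, p(56)=526823, p(57)=614154, p(58)=715220, p(59)=831820, p(60)=966467, p(61)=1121505, p(62)=1300156, p(63)=1505499, p(64)=1741630, p(65)=2012558, p(66)=2323520, p(67)=2679689, p(68)=3087735, p(69)=3554345, p(70)=4087968, p(71)=4697205, p(72)=5392783, p(73)=6185689, p(74)=7089500, p(75)=8118264, p(76)=9289091, p(77)=10619863, p(78)=12132164, p(79)=13848650, p(80)=15796476, p(81)=18004327, p(82)=20506255, p(83)=23338469, p(84)=26543660, p(85)=30167357, p(86)=34262962, p(87)=38887673, p(88)=44108109, p(89)=49995925, p(90)=56634173, p(91)=64112359, p(92)=72533807, p(93)=82010177, p(94)=92669720, p(95)=104651419, p(96)=118114304, p(97)=133230930, p(98)=150198136, p(99)=169229875, p(100)=190569292, p(101)=214481126, p(102)=241265379, p(103)=271248950, p(104)=304801365, p(105)=342325709, p(106)=384276336, p(107)=431149389, p(108)=483502844, p(109)=541946240, p(110)=607163746, p(111)=679903203, p(112)=761002156, p(113)=851376628, p(114)=952050665, p(115)=1064144451, p(116)=1188908248, p(117)=1327710076, p(118)=1482074143, p(119)=1653668665, p(120)=1844349560, p(121)=2056148051, p(122)=2291320912, p(123)=2552338241, p(124)=2841940500, p(125)=3163127352, p(126)=3519222692, p(127)=3913864295, p(128)=4351078600, p(129)=4835271870, p(130)=5371315400, p(131)=5964539504, p(132)=6620830889, p(133)=7346629512, p(134)=8149040695, p(135)=9035836076, p(136)=10015581680, p(137)=11097645016, p(138)=12292341831, p(139)=13610949895, p(140)=15065878135, p(141)=16670689208, p(142)=18440293320, p(143)=20390982757, p(144)=22540654445, p(145)=24908858009, p(146)=27517052599, p(147)=30388671978, p(148)=33549419497, p(149)=37027355200, p(150)=40853235313, p(151)=45060624582, p(152)=49686288421, p(153)=54770336324, p(154)=60356673280, p(155)=66493182097, p(156)=73232243759, p(157)=80630964769, p(158)=88751778802, p(159)=97662728555, p(160)=107438159466, p(161)=118159068427, p(162)=129913904637, p(163)=142798995930, p(164)=156919475295, p(165)=172389800255, p(166)=189334822579, p(167)=207890420102, p(168)=228204732751, p(169)=250438925115, p(170)=274768617130, p(171)=301384802048, p(172)=330495499613, p(173)=362326859895, p(174)=397125074750, p(175)=435157697830, p(176)=476715857290, p(177)=522115831195, p(178)=571701605655, p(179)=625846753120, p(180)=684957390936, p(181)=749474411781, p(182)=819876908323, p(183)=896684817527, p(184)=980462880430, p(185)=1071823774337, p(186)=1171432692373, p(187)=1280011042268, p(188)=1398341745571, p(189)=1527273599625, p(190)=1667727404093, p(191)=1820701100652.
Final step: p(192) = p(191) + p(190) - p(187) - p(185) + p(180) + p(177) - p(170) - p(166) + p(157) + p(152) - p(141) - p(135) + p(122) + p(115) - p(100) - p(92) + p(75) + p(66) - p(47) - p(37) + p(16) + p(5)
= 1820701100652 + 1667727404093 - 1280011042268 - 1071823774337 + 684957390936 + 522115831195 - 274768617130 - 189334822579 + 80630964769 + 49686288421 - 16670689208 - 9035836076 + 2291320912 + 1064144451 - 190569292 - 72533807 + 8118264 + 2323520 - 124754 - 21637 + 231 + 7
= 1987276856363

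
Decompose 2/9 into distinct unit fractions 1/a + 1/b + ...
1/5 + 1/45

Greedy algorithm:
2/9: ceiling(9/2) = 5, use 1/5
1/45: ceiling(45/1) = 45, use 1/45
Result: 2/9 = 1/5 + 1/45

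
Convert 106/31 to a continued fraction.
[3; 2, 2, 1, 1, 2]

Euclidean algorithm steps:
106 = 3 × 31 + 13
31 = 2 × 13 + 5
13 = 2 × 5 + 3
5 = 1 × 3 + 2
3 = 1 × 2 + 1
2 = 2 × 1 + 0
Continued fraction: [3; 2, 2, 1, 1, 2]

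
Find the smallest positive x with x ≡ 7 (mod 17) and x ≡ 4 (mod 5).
24

Using Chinese Remainder Theorem:
M = 17 × 5 = 85
M1 = 5, M2 = 17
y1 = 5^(-1) mod 17 = 7
y2 = 17^(-1) mod 5 = 3
x = (7×5×7 + 4×17×3) mod 85 = 24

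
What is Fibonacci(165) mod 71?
49

Matrix identity: Q^n = [[F_(n+1), F_n], [F_n, F_(n-1)]] with Q = [[1,1],[1,0]].
n = 165 = 10100101₂. Square-and-multiply, entries mod 71:
Q^1 = [[1,1],[1,0]]
Q^2 = (Q^1)² = [[2,1],[1,1]]
Q^5 = (Q^2)²·Q = [[8,5],[5,3]]
Q^10 = (Q^5)² = [[18,55],[55,34]]
Q^20 = (Q^10)² = [[12,20],[20,63]]
Q^41 = (Q^20)²·Q = [[56,47],[47,9]]
Q^82 = (Q^41)² = [[20,2],[2,18]]
Q^165 = (Q^82)²·Q = [[54,49],[49,5]]
F_165 mod 71 = Q^165[0][1] = 49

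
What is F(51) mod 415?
349

Matrix identity: Q^n = [[F_(n+1), F_n], [F_n, F_(n-1)]] with Q = [[1,1],[1,0]].
n = 51 = 110011₂. Square-and-multiply, entries mod 415:
Q^1 = [[1,1],[1,0]]
Q^3 = (Q^1)²·Q = [[3,2],[2,1]]
Q^6 = (Q^3)² = [[13,8],[8,5]]
Q^12 = (Q^6)² = [[233,144],[144,89]]
Q^25 = (Q^12)²·Q = [[213,325],[325,303]]
Q^51 = (Q^25)²·Q = [[389,349],[349,40]]
F_51 mod 415 = Q^51[0][1] = 349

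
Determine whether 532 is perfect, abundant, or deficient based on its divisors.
abundant

Proper divisors of 532: sum = 1 + 2 + 4 + 7 + 14 + 19 + 28 + 38 + 76 + 133 + 266 = 588
Since 588 > 532, 532 is abundant.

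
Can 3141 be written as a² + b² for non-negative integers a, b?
15² + 54² (a=15, b=54)

Factorization: 3141 = 3^2 × 349
By Fermat: n is sum of two squares iff every prime p ≡ 3 (mod 4) appears to even power.
All primes ≡ 3 (mod 4) appear to even power.
Search a = 0, 1, 2, … for 3141 - a² a perfect square: first hit at a = 15: 3141 - 225 = 2916 = 54².
3141 = 15² + 54² = 225 + 2916 ✓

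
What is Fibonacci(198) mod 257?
59

Matrix identity: Q^n = [[F_(n+1), F_n], [F_n, F_(n-1)]] with Q = [[1,1],[1,0]].
n = 198 = 11000110₂. Square-and-multiply, entries mod 257:
Q^1 = [[1,1],[1,0]]
Q^3 = (Q^1)²·Q = [[3,2],[2,1]]
Q^6 = (Q^3)² = [[13,8],[8,5]]
Q^12 = (Q^6)² = [[233,144],[144,89]]
Q^24 = (Q^12)² = [[238,108],[108,130]]
Q^49 = (Q^24)²·Q = [[112,203],[203,166]]
Q^99 = (Q^49)²·Q = [[191,40],[40,151]]
Q^198 = (Q^99)² = [[45,59],[59,243]]
F_198 mod 257 = Q^198[0][1] = 59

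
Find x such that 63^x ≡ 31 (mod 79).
62

Baby-step giant-step with step n = ⌈√79⌉ = 9.
Baby steps 63^j mod 79 (j:value) for j=0..8: 0:1, 1:63, 2:19, 3:12, 4:45, 5:70, 6:65, 7:66, 8:50.
Giant-step multiplier: 63^(-9) ≡ 63^(78-9) = 63^69 ≡ 71 (mod 79).
Giant steps γ_i = 31·71^i mod 79: γ_0=31, γ_1=68, γ_2=9, γ_3=7, γ_4=23, γ_5=53, γ_6=50 (in table at j=8).
x = i·n + j = 6·9 + 8 = 62.
Check: 63^62 ≡ 31 (mod 79).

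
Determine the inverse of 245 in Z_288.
221

gcd(245, 288) = 1, so the inverse exists.
Extended Euclidean algorithm on (288, 245):
288 = 1 × 245 + 43  ⟹  43 = (1)·288 + (-1)·245
245 = 5 × 43 + 30  ⟹  30 = (-5)·288 + (6)·245
43 = 1 × 30 + 13  ⟹  13 = (6)·288 + (-7)·245
30 = 2 × 13 + 4  ⟹  4 = (-17)·288 + (20)·245
13 = 3 × 4 + 1  ⟹  1 = (57)·288 + (-67)·245
So (-67)·245 ≡ 1 (mod 288), i.e. 245^(-1) ≡ -67 ≡ 221 (mod 288).
Check: 245 × 221 = 54145 ≡ 1 (mod 288)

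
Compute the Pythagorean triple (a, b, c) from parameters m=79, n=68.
(1617, 10744, 10865)

Euclid's formula: a = m² - n², b = 2mn, c = m² + n²
m = 79, n = 68
a = 79² - 68² = 6241 - 4624 = 1617
b = 2 × 79 × 68 = 10744
c = 79² + 68² = 6241 + 4624 = 10865
Verification: 1617² + 10744² = 2614689 + 115433536 = 118048225 = 10865² ✓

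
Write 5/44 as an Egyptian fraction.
1/9 + 1/396

Greedy algorithm:
5/44: ceiling(44/5) = 9, use 1/9
1/396: ceiling(396/1) = 396, use 1/396
Result: 5/44 = 1/9 + 1/396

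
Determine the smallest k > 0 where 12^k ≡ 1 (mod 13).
2

13 is prime, so ord(12) divides φ(13) = 12.
Divisors of 12: 1, 2, 3, 4, 6, 12.
Repeated squaring: 12^1 ≡ 12, 12^2 ≡ 1, 12^4 ≡ 1, 12^8 ≡ 1 (mod 13).
Test 12^d mod 13 for each divisor d in increasing order:
12^1 ≡ 12
12^2 ≡ 1  ← first divisor giving 1
The order is 2.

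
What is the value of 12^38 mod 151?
21

Repeated squaring. Binary of 38 = 100110.
12^1 ≡ 12 (mod 151); 12^2 ≡ 144 (mod 151); 12^4 ≡ 49 (mod 151); 12^8 ≡ 136 (mod 151); 12^16 ≡ 74 (mod 151); 12^32 ≡ 40 (mod 151)
12^38 = 12^2 × 12^4 × 12^32 ≡ 21 (mod 151)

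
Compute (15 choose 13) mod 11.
6

Using Lucas' theorem:
Write n=15 and k=13 in base 11:
n in base 11: [1, 4]
k in base 11: [1, 2]
C(15,13) mod 11 = ∏ C(n_i, k_i) mod 11
Digit binomials (mod 11): C(1,1) = 1; C(4,2) = 6
Product: 1 × 6 = 6 ≡ 6 (mod 11)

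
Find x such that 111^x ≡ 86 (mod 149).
22

Baby-step giant-step with step n = ⌈√149⌉ = 13.
Baby steps 111^j mod 149 (j:value) for j=0..12: 0:1, 1:111, 2:103, 3:109, 4:30, 5:52, 6:110, 7:141, 8:6, 9:70, 10:22, 11:58, 12:31.
Giant-step multiplier: 111^(-13) ≡ 111^(148-13) = 111^135 ≡ 32 (mod 149).
Giant steps γ_i = 86·32^i mod 149: γ_0=86, γ_1=70 (in table at j=9).
x = i·n + j = 1·13 + 9 = 22.
Check: 111^22 ≡ 86 (mod 149).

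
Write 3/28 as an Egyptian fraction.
1/10 + 1/140

Greedy algorithm:
3/28: ceiling(28/3) = 10, use 1/10
1/140: ceiling(140/1) = 140, use 1/140
Result: 3/28 = 1/10 + 1/140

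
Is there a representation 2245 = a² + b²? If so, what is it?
6² + 47² (a=6, b=47)

Factorization: 2245 = 5 × 449
By Fermat: n is sum of two squares iff every prime p ≡ 3 (mod 4) appears to even power.
All primes ≡ 3 (mod 4) appear to even power.
Search a = 0, 1, 2, … for 2245 - a² a perfect square: first hit at a = 6: 2245 - 36 = 2209 = 47².
2245 = 6² + 47² = 36 + 2209 ✓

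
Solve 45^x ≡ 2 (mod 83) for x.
47

Baby-step giant-step with step n = ⌈√83⌉ = 10.
Baby steps 45^j mod 83 (j:value) for j=0..9: 0:1, 1:45, 2:33, 3:74, 4:10, 5:35, 6:81, 7:76, 8:17, 9:18.
Giant-step multiplier: 45^(-10) ≡ 45^(82-10) = 45^72 ≡ 29 (mod 83).
Giant steps γ_i = 2·29^i mod 83: γ_0=2, γ_1=58, γ_2=22, γ_3=57, γ_4=76 (in table at j=7).
x = i·n + j = 4·10 + 7 = 47.
Check: 45^47 ≡ 2 (mod 83).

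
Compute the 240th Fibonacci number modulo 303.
147

Matrix identity: Q^n = [[F_(n+1), F_n], [F_n, F_(n-1)]] with Q = [[1,1],[1,0]].
n = 240 = 11110000₂. Square-and-multiply, entries mod 303:
Q^1 = [[1,1],[1,0]]
Q^3 = (Q^1)²·Q = [[3,2],[2,1]]
Q^7 = (Q^3)²·Q = [[21,13],[13,8]]
Q^15 = (Q^7)²·Q = [[78,4],[4,74]]
Q^30 = (Q^15)² = [[40,2],[2,38]]
Q^60 = (Q^30)² = [[89,156],[156,236]]
Q^120 = (Q^60)² = [[139,99],[99,40]]
Q^240 = (Q^120)² = [[34,147],[147,190]]
F_240 mod 303 = Q^240[0][1] = 147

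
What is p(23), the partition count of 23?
1255

p(n) counts ways to write n as a sum of positive integers (order ignored).
Euler's pentagonal recurrence: p(k) = p(k-1) + p(k-2) - p(k-5) - p(k-7) + p(k-12) + p(k-15) - ... (offsets j(3j∓1)/2, signs ++--, p(0)=1, p(<0)=0).
DP table for k = 0..22: p(0)=1, p(1)=1, p(2)=2, p(3)=3, p(4)=5, p(5)=7, p(6)=11, p(7)=15, p(8)=22, p(9)=30, p(10)=42, p(11)=56, p(12)=77, p(13)=101, p(14)=135, p(15)=176, p(16)=231, p(17)=297, p(18)=385, p(19)=490, p(20)=627, p(21)=792, p(22)=1002.
Final step: p(23) = p(22) + p(21) - p(18) - p(16) + p(11) + p(8) - p(1)
= 1002 + 792 - 385 - 231 + 56 + 22 - 1
= 1255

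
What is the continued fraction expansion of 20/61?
[0; 3, 20]

Euclidean algorithm steps:
20 = 0 × 61 + 20
61 = 3 × 20 + 1
20 = 20 × 1 + 0
Continued fraction: [0; 3, 20]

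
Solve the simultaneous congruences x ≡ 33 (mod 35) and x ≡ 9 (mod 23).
768

Using Chinese Remainder Theorem:
M = 35 × 23 = 805
M1 = 23, M2 = 35
y1 = 23^(-1) mod 35 = 32
y2 = 35^(-1) mod 23 = 2
x = (33×23×32 + 9×35×2) mod 805 = 768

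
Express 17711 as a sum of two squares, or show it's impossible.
Not possible

Factorization: 17711 = 89 × 199
By Fermat: n is sum of two squares iff every prime p ≡ 3 (mod 4) appears to even power.
Prime(s) ≡ 3 (mod 4) with odd exponent: [(199, 1)]
Therefore 17711 cannot be expressed as a² + b².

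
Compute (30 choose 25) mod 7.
0

Using Lucas' theorem:
Write n=30 and k=25 in base 7:
n in base 7: [4, 2]
k in base 7: [3, 4]
C(30,25) mod 7 = ∏ C(n_i, k_i) mod 7
Digit binomials (mod 7): C(4,3) = 4; C(2,4) = 0 (k_i > n_i)
Product: 4 × 0 = 0 ≡ 0 (mod 7)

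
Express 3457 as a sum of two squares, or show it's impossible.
39² + 44² (a=39, b=44)

Factorization: 3457 = 3457
By Fermat: n is sum of two squares iff every prime p ≡ 3 (mod 4) appears to even power.
All primes ≡ 3 (mod 4) appear to even power.
Search a = 0, 1, 2, … for 3457 - a² a perfect square: first hit at a = 39: 3457 - 1521 = 1936 = 44².
3457 = 39² + 44² = 1521 + 1936 ✓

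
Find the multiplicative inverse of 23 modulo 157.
41

gcd(23, 157) = 1, so the inverse exists.
Extended Euclidean algorithm on (157, 23):
157 = 6 × 23 + 19  ⟹  19 = (1)·157 + (-6)·23
23 = 1 × 19 + 4  ⟹  4 = (-1)·157 + (7)·23
19 = 4 × 4 + 3  ⟹  3 = (5)·157 + (-34)·23
4 = 1 × 3 + 1  ⟹  1 = (-6)·157 + (41)·23
So (41)·23 ≡ 1 (mod 157), i.e. 23^(-1) ≡ 41 (mod 157).
Check: 23 × 41 = 943 ≡ 1 (mod 157)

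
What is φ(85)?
64

85 = 5 × 17
φ(n) = n × ∏(1 - 1/p) for each prime p dividing n
φ(85) = 85 × (1 - 1/5) × (1 - 1/17) = 64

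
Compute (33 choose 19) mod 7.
6

Using Lucas' theorem:
Write n=33 and k=19 in base 7:
n in base 7: [4, 5]
k in base 7: [2, 5]
C(33,19) mod 7 = ∏ C(n_i, k_i) mod 7
Digit binomials (mod 7): C(4,2) = 6; C(5,5) = 1
Product: 6 × 1 = 6 ≡ 6 (mod 7)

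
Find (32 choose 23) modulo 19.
12

Using Lucas' theorem:
Write n=32 and k=23 in base 19:
n in base 19: [1, 13]
k in base 19: [1, 4]
C(32,23) mod 19 = ∏ C(n_i, k_i) mod 19
Digit binomials (mod 19): C(1,1) = 1; C(13,4) = 715 ≡ 12
Product: 1 × 12 = 12 ≡ 12 (mod 19)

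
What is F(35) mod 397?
391

Matrix identity: Q^n = [[F_(n+1), F_n], [F_n, F_(n-1)]] with Q = [[1,1],[1,0]].
n = 35 = 100011₂. Square-and-multiply, entries mod 397:
Q^1 = [[1,1],[1,0]]
Q^2 = (Q^1)² = [[2,1],[1,1]]
Q^4 = (Q^2)² = [[5,3],[3,2]]
Q^8 = (Q^4)² = [[34,21],[21,13]]
Q^17 = (Q^8)²·Q = [[202,9],[9,193]]
Q^35 = (Q^17)²·Q = [[373,391],[391,379]]
F_35 mod 397 = Q^35[0][1] = 391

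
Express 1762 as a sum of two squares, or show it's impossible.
9² + 41² (a=9, b=41)

Factorization: 1762 = 2 × 881
By Fermat: n is sum of two squares iff every prime p ≡ 3 (mod 4) appears to even power.
All primes ≡ 3 (mod 4) appear to even power.
Search a = 0, 1, 2, … for 1762 - a² a perfect square: first hit at a = 9: 1762 - 81 = 1681 = 41².
1762 = 9² + 41² = 81 + 1681 ✓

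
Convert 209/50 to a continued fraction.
[4; 5, 1, 1, 4]

Euclidean algorithm steps:
209 = 4 × 50 + 9
50 = 5 × 9 + 5
9 = 1 × 5 + 4
5 = 1 × 4 + 1
4 = 4 × 1 + 0
Continued fraction: [4; 5, 1, 1, 4]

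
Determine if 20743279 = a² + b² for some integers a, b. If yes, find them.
Not possible

Factorization: 20743279 = 59^3 × 101
By Fermat: n is sum of two squares iff every prime p ≡ 3 (mod 4) appears to even power.
Prime(s) ≡ 3 (mod 4) with odd exponent: [(59, 3)]
Therefore 20743279 cannot be expressed as a² + b².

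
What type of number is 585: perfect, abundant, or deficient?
deficient

Proper divisors of 585: sum = 1 + 3 + 5 + 9 + 13 + 15 + 39 + 45 + 65 + 117 + 195 = 507
Since 507 < 585, 585 is deficient.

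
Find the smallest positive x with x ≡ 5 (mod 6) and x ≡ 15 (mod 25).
65

Using Chinese Remainder Theorem:
M = 6 × 25 = 150
M1 = 25, M2 = 6
y1 = 25^(-1) mod 6 = 1
y2 = 6^(-1) mod 25 = 21
x = (5×25×1 + 15×6×21) mod 150 = 65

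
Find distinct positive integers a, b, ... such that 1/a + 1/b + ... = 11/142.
1/13 + 1/1846

Greedy algorithm:
11/142: ceiling(142/11) = 13, use 1/13
1/1846: ceiling(1846/1) = 1846, use 1/1846
Result: 11/142 = 1/13 + 1/1846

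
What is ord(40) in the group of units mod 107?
53

107 is prime, so ord(40) divides φ(107) = 106.
Divisors of 106: 1, 2, 53, 106.
Repeated squaring: 40^1 ≡ 40, 40^2 ≡ 102, 40^4 ≡ 25, 40^8 ≡ 90, 40^16 ≡ 75, 40^32 ≡ 61, 40^64 ≡ 83 (mod 107).
Test 40^d mod 107 for each divisor d in increasing order:
40^1 ≡ 40
40^2 ≡ 102
40^53 = 40^32·40^16·40^4·40^1 ≡ 1  ← first divisor giving 1
The order is 53.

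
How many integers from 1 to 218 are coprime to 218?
108

218 = 2 × 109
φ(n) = n × ∏(1 - 1/p) for each prime p dividing n
φ(218) = 218 × (1 - 1/2) × (1 - 1/109) = 108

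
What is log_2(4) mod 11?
2

Baby-step giant-step with step n = ⌈√11⌉ = 4.
Baby steps 2^j mod 11 (j:value) for j=0..3: 0:1, 1:2, 2:4, 3:8.
h = 4 is already in the table at j=2, so x = 2.
Check: 2^2 ≡ 4 (mod 11).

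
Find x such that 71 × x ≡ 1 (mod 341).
317

gcd(71, 341) = 1, so the inverse exists.
Extended Euclidean algorithm on (341, 71):
341 = 4 × 71 + 57  ⟹  57 = (1)·341 + (-4)·71
71 = 1 × 57 + 14  ⟹  14 = (-1)·341 + (5)·71
57 = 4 × 14 + 1  ⟹  1 = (5)·341 + (-24)·71
So (-24)·71 ≡ 1 (mod 341), i.e. 71^(-1) ≡ -24 ≡ 317 (mod 341).
Check: 71 × 317 = 22507 ≡ 1 (mod 341)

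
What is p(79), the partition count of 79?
13848650

p(n) counts ways to write n as a sum of positive integers (order ignored).
Euler's pentagonal recurrence: p(k) = p(k-1) + p(k-2) - p(k-5) - p(k-7) + p(k-12) + p(k-15) - ... (offsets j(3j∓1)/2, signs ++--, p(0)=1, p(<0)=0).
DP table for k = 0..78: p(0)=1, p(1)=1, p(2)=2, p(3)=3, p(4)=5, p(5)=7, p(6)=11, p(7)=15, p(8)=22, p(9)=30, p(10)=42, p(11)=56, p(12)=77, p(13)=101, p(14)=135, p(15)=176, p(16)=231, p(17)=297, p(18)=385, p(19)=490, p(20)=627, p(21)=792, p(22)=1002, p(23)=1255, p(24)=1575, p(25)=1958, p(26)=2436, p(27)=3010, p(28)=3718, p(29)=4565, p(30)=5604, p(31)=6842, p(32)=8349, p(33)=10143, p(34)=12310, p(35)=14883, p(36)=17977, p(37)=21637, p(38)=26015, p(39)=31185, p(40)=37338, p(41)=44583, p(42)=53174, p(43)=63261, p(44)=75175, p(45)=89134, p(46)=105558, p(47)=124754, p(48)=147273, p(49)=173525, p(50)=204226, p(51)=239943, p(52)=281589, p(53)=329931, p(54)=386155, p(55)=451276, p(56)=526823, p(57)=614154, p(58)=715220, p(59)=831820, p(60)=966467, p(61)=1121505, p(62)=1300156, p(63)=1505499, p(64)=1741630, p(65)=2012558, p(66)=2323520, p(67)=2679689, p(68)=3087735, p(69)=3554345, p(70)=4087968, p(71)=4697205, p(72)=5392783, p(73)=6185689, p(74)=7089500, p(75)=8118264, p(76)=9289091, p(77)=10619863, p(78)=12132164.
Final step: p(79) = p(78) + p(77) - p(74) - p(72) + p(67) + p(64) - p(57) - p(53) + p(44) + p(39) - p(28) - p(22) + p(9) + p(2)
= 12132164 + 10619863 - 7089500 - 5392783 + 2679689 + 1741630 - 614154 - 329931 + 75175 + 31185 - 3718 - 1002 + 30 + 2
= 13848650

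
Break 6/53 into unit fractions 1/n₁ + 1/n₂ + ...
1/9 + 1/477

Greedy algorithm:
6/53: ceiling(53/6) = 9, use 1/9
1/477: ceiling(477/1) = 477, use 1/477
Result: 6/53 = 1/9 + 1/477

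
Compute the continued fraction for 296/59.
[5; 59]

Euclidean algorithm steps:
296 = 5 × 59 + 1
59 = 59 × 1 + 0
Continued fraction: [5; 59]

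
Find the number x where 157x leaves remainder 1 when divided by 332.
129

gcd(157, 332) = 1, so the inverse exists.
Extended Euclidean algorithm on (332, 157):
332 = 2 × 157 + 18  ⟹  18 = (1)·332 + (-2)·157
157 = 8 × 18 + 13  ⟹  13 = (-8)·332 + (17)·157
18 = 1 × 13 + 5  ⟹  5 = (9)·332 + (-19)·157
13 = 2 × 5 + 3  ⟹  3 = (-26)·332 + (55)·157
5 = 1 × 3 + 2  ⟹  2 = (35)·332 + (-74)·157
3 = 1 × 2 + 1  ⟹  1 = (-61)·332 + (129)·157
So (129)·157 ≡ 1 (mod 332), i.e. 157^(-1) ≡ 129 (mod 332).
Check: 157 × 129 = 20253 ≡ 1 (mod 332)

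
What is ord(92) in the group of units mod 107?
53

107 is prime, so ord(92) divides φ(107) = 106.
Divisors of 106: 1, 2, 53, 106.
Repeated squaring: 92^1 ≡ 92, 92^2 ≡ 11, 92^4 ≡ 14, 92^8 ≡ 89, 92^16 ≡ 3, 92^32 ≡ 9, 92^64 ≡ 81 (mod 107).
Test 92^d mod 107 for each divisor d in increasing order:
92^1 ≡ 92
92^2 ≡ 11
92^53 = 92^32·92^16·92^4·92^1 ≡ 1  ← first divisor giving 1
The order is 53.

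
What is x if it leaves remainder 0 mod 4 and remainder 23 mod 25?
48

Using Chinese Remainder Theorem:
M = 4 × 25 = 100
M1 = 25, M2 = 4
y1 = 25^(-1) mod 4 = 1
y2 = 4^(-1) mod 25 = 19
x = (0×25×1 + 23×4×19) mod 100 = 48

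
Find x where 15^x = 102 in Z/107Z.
38

Baby-step giant-step with step n = ⌈√107⌉ = 11.
Baby steps 15^j mod 107 (j:value) for j=0..10: 0:1, 1:15, 2:11, 3:58, 4:14, 5:103, 6:47, 7:63, 8:89, 9:51, 10:16.
Giant-step multiplier: 15^(-11) ≡ 15^(106-11) = 15^95 ≡ 70 (mod 107).
Giant steps γ_i = 102·70^i mod 107: γ_0=102, γ_1=78, γ_2=3, γ_3=103 (in table at j=5).
x = i·n + j = 3·11 + 5 = 38.
Check: 15^38 ≡ 102 (mod 107).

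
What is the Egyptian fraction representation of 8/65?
1/9 + 1/84 + 1/16380

Greedy algorithm:
8/65: ceiling(65/8) = 9, use 1/9
7/585: ceiling(585/7) = 84, use 1/84
1/16380: ceiling(16380/1) = 16380, use 1/16380
Result: 8/65 = 1/9 + 1/84 + 1/16380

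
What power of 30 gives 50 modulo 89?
20

Baby-step giant-step with step n = ⌈√89⌉ = 10.
Baby steps 30^j mod 89 (j:value) for j=0..9: 0:1, 1:30, 2:10, 3:33, 4:11, 5:63, 6:21, 7:7, 8:32, 9:70.
Giant-step multiplier: 30^(-10) ≡ 30^(88-10) = 30^78 ≡ 42 (mod 89).
Giant steps γ_i = 50·42^i mod 89: γ_0=50, γ_1=53, γ_2=1 (in table at j=0).
x = i·n + j = 2·10 + 0 = 20.
Check: 30^20 ≡ 50 (mod 89).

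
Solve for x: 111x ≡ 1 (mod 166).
3

gcd(111, 166) = 1, so the inverse exists.
Extended Euclidean algorithm on (166, 111):
166 = 1 × 111 + 55  ⟹  55 = (1)·166 + (-1)·111
111 = 2 × 55 + 1  ⟹  1 = (-2)·166 + (3)·111
So (3)·111 ≡ 1 (mod 166), i.e. 111^(-1) ≡ 3 (mod 166).
Check: 111 × 3 = 333 ≡ 1 (mod 166)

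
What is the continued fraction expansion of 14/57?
[0; 4, 14]

Euclidean algorithm steps:
14 = 0 × 57 + 14
57 = 4 × 14 + 1
14 = 14 × 1 + 0
Continued fraction: [0; 4, 14]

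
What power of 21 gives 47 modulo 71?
47

Baby-step giant-step with step n = ⌈√71⌉ = 9.
Baby steps 21^j mod 71 (j:value) for j=0..8: 0:1, 1:21, 2:15, 3:31, 4:12, 5:39, 6:38, 7:17, 8:2.
Giant-step multiplier: 21^(-9) ≡ 21^(70-9) = 21^61 ≡ 22 (mod 71).
Giant steps γ_i = 47·22^i mod 71: γ_0=47, γ_1=40, γ_2=28, γ_3=48, γ_4=62, γ_5=15 (in table at j=2).
x = i·n + j = 5·9 + 2 = 47.
Check: 21^47 ≡ 47 (mod 71).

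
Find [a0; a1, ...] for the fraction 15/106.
[0; 7, 15]

Euclidean algorithm steps:
15 = 0 × 106 + 15
106 = 7 × 15 + 1
15 = 15 × 1 + 0
Continued fraction: [0; 7, 15]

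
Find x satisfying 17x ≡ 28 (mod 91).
x ≡ 7 (mod 91)

gcd(17, 91) = 1, which divides 28, so solutions exist.
Find 17^(-1) mod 91 by the extended Euclidean algorithm:
91 = 5 × 17 + 6  ⟹  6 = (1)·91 + (-5)·17
17 = 2 × 6 + 5  ⟹  5 = (-2)·91 + (11)·17
6 = 1 × 5 + 1  ⟹  1 = (3)·91 + (-16)·17
So (-16)·17 ≡ 1 (mod 91), i.e. 17^(-1) ≡ -16 ≡ 75 (mod 91).
x ≡ 75 × 28 = 2100 ≡ 7 (mod 91).
Check: 17 × 7 = 119 ≡ 28 (mod 91).
Unique solution: x ≡ 7 (mod 91)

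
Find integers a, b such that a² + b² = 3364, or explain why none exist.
0² + 58² (a=0, b=58)

Factorization: 3364 = 2^2 × 29^2
By Fermat: n is sum of two squares iff every prime p ≡ 3 (mod 4) appears to even power.
All primes ≡ 3 (mod 4) appear to even power.
Search a = 0, 1, 2, … for 3364 - a² a perfect square: first hit at a = 0: 3364 - 0 = 3364 = 58².
3364 = 0² + 58² = 0 + 3364 ✓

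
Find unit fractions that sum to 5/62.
1/13 + 1/269 + 1/216814

Greedy algorithm:
5/62: ceiling(62/5) = 13, use 1/13
3/806: ceiling(806/3) = 269, use 1/269
1/216814: ceiling(216814/1) = 216814, use 1/216814
Result: 5/62 = 1/13 + 1/269 + 1/216814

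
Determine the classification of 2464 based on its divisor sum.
abundant

Proper divisors of 2464: sum = 1 + 2 + 4 + 7 + 8 + 11 + 14 + 16 + ... + 308 + 352 + 616 + 1232 (23 divisors) = 3584
Since 3584 > 2464, 2464 is abundant.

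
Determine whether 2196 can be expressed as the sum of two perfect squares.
30² + 36² (a=30, b=36)

Factorization: 2196 = 2^2 × 3^2 × 61
By Fermat: n is sum of two squares iff every prime p ≡ 3 (mod 4) appears to even power.
All primes ≡ 3 (mod 4) appear to even power.
Search a = 0, 1, 2, … for 2196 - a² a perfect square: first hit at a = 30: 2196 - 900 = 1296 = 36².
2196 = 30² + 36² = 900 + 1296 ✓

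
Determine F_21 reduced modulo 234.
182

Matrix identity: Q^n = [[F_(n+1), F_n], [F_n, F_(n-1)]] with Q = [[1,1],[1,0]].
n = 21 = 10101₂. Square-and-multiply, entries mod 234:
Q^1 = [[1,1],[1,0]]
Q^2 = (Q^1)² = [[2,1],[1,1]]
Q^5 = (Q^2)²·Q = [[8,5],[5,3]]
Q^10 = (Q^5)² = [[89,55],[55,34]]
Q^21 = (Q^10)²·Q = [[161,182],[182,213]]
F_21 mod 234 = Q^21[0][1] = 182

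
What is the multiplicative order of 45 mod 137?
136

137 is prime, so ord(45) divides φ(137) = 136.
Divisors of 136: 1, 2, 4, 8, 17, 34, 68, 136.
Repeated squaring: 45^1 ≡ 45, 45^2 ≡ 107, 45^4 ≡ 78, 45^8 ≡ 56, 45^16 ≡ 122, 45^32 ≡ 88, 45^64 ≡ 72, 45^128 ≡ 115 (mod 137).
Test 45^d mod 137 for each divisor d in increasing order:
45^1 ≡ 45
45^2 ≡ 107
45^4 ≡ 78
45^8 ≡ 56
45^17 = 45^16·45^1 ≡ 10
45^34 = 45^32·45^2 ≡ 100
45^68 = 45^64·45^4 ≡ 136
45^136 = 45^128·45^8 ≡ 1  ← first divisor giving 1
The order is 136.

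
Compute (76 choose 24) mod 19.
0

Using Lucas' theorem:
Write n=76 and k=24 in base 19:
n in base 19: [4, 0]
k in base 19: [1, 5]
C(76,24) mod 19 = ∏ C(n_i, k_i) mod 19
Digit binomials (mod 19): C(4,1) = 4; C(0,5) = 0 (k_i > n_i)
Product: 4 × 0 = 0 ≡ 0 (mod 19)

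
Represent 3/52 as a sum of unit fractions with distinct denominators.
1/18 + 1/468

Greedy algorithm:
3/52: ceiling(52/3) = 18, use 1/18
1/468: ceiling(468/1) = 468, use 1/468
Result: 3/52 = 1/18 + 1/468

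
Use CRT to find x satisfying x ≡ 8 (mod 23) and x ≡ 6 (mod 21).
468

Using Chinese Remainder Theorem:
M = 23 × 21 = 483
M1 = 21, M2 = 23
y1 = 21^(-1) mod 23 = 11
y2 = 23^(-1) mod 21 = 11
x = (8×21×11 + 6×23×11) mod 483 = 468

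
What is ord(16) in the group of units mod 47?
23

47 is prime, so ord(16) divides φ(47) = 46.
Divisors of 46: 1, 2, 23, 46.
Repeated squaring: 16^1 ≡ 16, 16^2 ≡ 21, 16^4 ≡ 18, 16^8 ≡ 42, 16^16 ≡ 25, 16^32 ≡ 14 (mod 47).
Test 16^d mod 47 for each divisor d in increasing order:
16^1 ≡ 16
16^2 ≡ 21
16^23 = 16^16·16^4·16^2·16^1 ≡ 1  ← first divisor giving 1
The order is 23.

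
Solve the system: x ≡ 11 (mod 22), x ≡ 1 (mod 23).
231

Using Chinese Remainder Theorem:
M = 22 × 23 = 506
M1 = 23, M2 = 22
y1 = 23^(-1) mod 22 = 1
y2 = 22^(-1) mod 23 = 22
x = (11×23×1 + 1×22×22) mod 506 = 231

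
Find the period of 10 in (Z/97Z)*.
96

97 is prime, so ord(10) divides φ(97) = 96.
Divisors of 96: 1, 2, 3, 4, 6, 8, 12, 16, 24, 32, 48, 96.
Repeated squaring: 10^1 ≡ 10, 10^2 ≡ 3, 10^4 ≡ 9, 10^8 ≡ 81, 10^16 ≡ 62, 10^32 ≡ 61, 10^64 ≡ 35 (mod 97).
Test 10^d mod 97 for each divisor d in increasing order:
10^1 ≡ 10
10^2 ≡ 3
10^3 = 10^2·10^1 ≡ 30
10^4 ≡ 9
10^6 = 10^4·10^2 ≡ 27
10^8 ≡ 81
10^12 = 10^8·10^4 ≡ 50
10^16 ≡ 62
10^24 = 10^16·10^8 ≡ 75
10^32 ≡ 61
10^48 = 10^32·10^16 ≡ 96
10^96 = 10^64·10^32 ≡ 1  ← first divisor giving 1
The order is 96.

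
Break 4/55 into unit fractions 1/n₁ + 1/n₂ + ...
1/14 + 1/770

Greedy algorithm:
4/55: ceiling(55/4) = 14, use 1/14
1/770: ceiling(770/1) = 770, use 1/770
Result: 4/55 = 1/14 + 1/770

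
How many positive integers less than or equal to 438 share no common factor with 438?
144

438 = 2 × 3 × 73
φ(n) = n × ∏(1 - 1/p) for each prime p dividing n
φ(438) = 438 × (1 - 1/2) × (1 - 1/3) × (1 - 1/73) = 144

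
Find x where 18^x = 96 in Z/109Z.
41

Baby-step giant-step with step n = ⌈√109⌉ = 11.
Baby steps 18^j mod 109 (j:value) for j=0..10: 0:1, 1:18, 2:106, 3:55, 4:9, 5:53, 6:82, 7:59, 8:81, 9:41, 10:84.
Giant-step multiplier: 18^(-11) ≡ 18^(108-11) = 18^97 ≡ 70 (mod 109).
Giant steps γ_i = 96·70^i mod 109: γ_0=96, γ_1=71, γ_2=65, γ_3=81 (in table at j=8).
x = i·n + j = 3·11 + 8 = 41.
Check: 18^41 ≡ 96 (mod 109).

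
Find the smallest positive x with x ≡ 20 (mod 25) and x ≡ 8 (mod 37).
45

Using Chinese Remainder Theorem:
M = 25 × 37 = 925
M1 = 37, M2 = 25
y1 = 37^(-1) mod 25 = 23
y2 = 25^(-1) mod 37 = 3
x = (20×37×23 + 8×25×3) mod 925 = 45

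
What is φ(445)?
352

445 = 5 × 89
φ(n) = n × ∏(1 - 1/p) for each prime p dividing n
φ(445) = 445 × (1 - 1/5) × (1 - 1/89) = 352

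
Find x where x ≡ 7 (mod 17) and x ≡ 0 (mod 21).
126

Using Chinese Remainder Theorem:
M = 17 × 21 = 357
M1 = 21, M2 = 17
y1 = 21^(-1) mod 17 = 13
y2 = 17^(-1) mod 21 = 5
x = (7×21×13 + 0×17×5) mod 357 = 126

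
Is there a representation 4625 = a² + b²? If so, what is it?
1² + 68² (a=1, b=68)

Factorization: 4625 = 5^3 × 37
By Fermat: n is sum of two squares iff every prime p ≡ 3 (mod 4) appears to even power.
All primes ≡ 3 (mod 4) appear to even power.
Search a = 0, 1, 2, … for 4625 - a² a perfect square: first hit at a = 1: 4625 - 1 = 4624 = 68².
4625 = 1² + 68² = 1 + 4624 ✓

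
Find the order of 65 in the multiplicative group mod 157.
52

157 is prime, so ord(65) divides φ(157) = 156.
Divisors of 156: 1, 2, 3, 4, 6, 12, 13, 26, 39, 52, 78, 156.
Repeated squaring: 65^1 ≡ 65, 65^2 ≡ 143, 65^4 ≡ 39, 65^8 ≡ 108, 65^16 ≡ 46, 65^32 ≡ 75, 65^64 ≡ 130, 65^128 ≡ 101 (mod 157).
Test 65^d mod 157 for each divisor d in increasing order:
65^1 ≡ 65
65^2 ≡ 143
65^3 = 65^2·65^1 ≡ 32
65^4 ≡ 39
65^6 = 65^4·65^2 ≡ 82
65^12 = 65^8·65^4 ≡ 130
65^13 = 65^8·65^4·65^1 ≡ 129
65^26 = 65^16·65^8·65^2 ≡ 156
65^39 = 65^32·65^4·65^2·65^1 ≡ 28
65^52 = 65^32·65^16·65^4 ≡ 1  ← first divisor giving 1
The order is 52.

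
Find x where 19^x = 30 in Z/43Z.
5

Baby-step giant-step with step n = ⌈√43⌉ = 7.
Baby steps 19^j mod 43 (j:value) for j=0..6: 0:1, 1:19, 2:17, 3:22, 4:31, 5:30, 6:11.
h = 30 is already in the table at j=5, so x = 5.
Check: 19^5 ≡ 30 (mod 43).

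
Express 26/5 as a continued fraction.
[5; 5]

Euclidean algorithm steps:
26 = 5 × 5 + 1
5 = 5 × 1 + 0
Continued fraction: [5; 5]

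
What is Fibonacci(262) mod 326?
167

Matrix identity: Q^n = [[F_(n+1), F_n], [F_n, F_(n-1)]] with Q = [[1,1],[1,0]].
n = 262 = 100000110₂. Square-and-multiply, entries mod 326:
Q^1 = [[1,1],[1,0]]
Q^2 = (Q^1)² = [[2,1],[1,1]]
Q^4 = (Q^2)² = [[5,3],[3,2]]
Q^8 = (Q^4)² = [[34,21],[21,13]]
Q^16 = (Q^8)² = [[293,9],[9,284]]
Q^32 = (Q^16)² = [[192,303],[303,215]]
Q^65 = (Q^32)²·Q = [[322,229],[229,93]]
Q^131 = (Q^65)²·Q = [[140,297],[297,169]]
Q^262 = (Q^131)² = [[229,167],[167,62]]
F_262 mod 326 = Q^262[0][1] = 167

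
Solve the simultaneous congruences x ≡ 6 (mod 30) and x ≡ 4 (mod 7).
186

Using Chinese Remainder Theorem:
M = 30 × 7 = 210
M1 = 7, M2 = 30
y1 = 7^(-1) mod 30 = 13
y2 = 30^(-1) mod 7 = 4
x = (6×7×13 + 4×30×4) mod 210 = 186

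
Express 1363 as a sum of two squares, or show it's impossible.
Not possible

Factorization: 1363 = 29 × 47
By Fermat: n is sum of two squares iff every prime p ≡ 3 (mod 4) appears to even power.
Prime(s) ≡ 3 (mod 4) with odd exponent: [(47, 1)]
Therefore 1363 cannot be expressed as a² + b².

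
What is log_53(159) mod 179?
149

Baby-step giant-step with step n = ⌈√179⌉ = 14.
Baby steps 53^j mod 179 (j:value) for j=0..13: 0:1, 1:53, 2:124, 3:128, 4:161, 5:120, 6:95, 7:23, 8:145, 9:167, 10:80, 11:123, 12:75, 13:37.
Giant-step multiplier: 53^(-14) ≡ 53^(178-14) = 53^164 ≡ 67 (mod 179).
Giant steps γ_i = 159·67^i mod 179: γ_0=159, γ_1=92, γ_2=78, γ_3=35, γ_4=18, γ_5=132, γ_6=73, γ_7=58, γ_8=127, γ_9=96, γ_10=167 (in table at j=9).
x = i·n + j = 10·14 + 9 = 149.
Check: 53^149 ≡ 159 (mod 179).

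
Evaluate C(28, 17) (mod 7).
0

Using Lucas' theorem:
Write n=28 and k=17 in base 7:
n in base 7: [4, 0]
k in base 7: [2, 3]
C(28,17) mod 7 = ∏ C(n_i, k_i) mod 7
Digit binomials (mod 7): C(4,2) = 6; C(0,3) = 0 (k_i > n_i)
Product: 6 × 0 = 0 ≡ 0 (mod 7)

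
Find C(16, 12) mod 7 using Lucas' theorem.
0

Using Lucas' theorem:
Write n=16 and k=12 in base 7:
n in base 7: [2, 2]
k in base 7: [1, 5]
C(16,12) mod 7 = ∏ C(n_i, k_i) mod 7
Digit binomials (mod 7): C(2,1) = 2; C(2,5) = 0 (k_i > n_i)
Product: 2 × 0 = 0 ≡ 0 (mod 7)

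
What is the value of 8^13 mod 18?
8

Repeated squaring. Binary of 13 = 1101.
8^1 ≡ 8 (mod 18); 8^2 ≡ 10 (mod 18); 8^4 ≡ 10 (mod 18); 8^8 ≡ 10 (mod 18)
8^13 = 8^1 × 8^4 × 8^8 ≡ 8 (mod 18)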